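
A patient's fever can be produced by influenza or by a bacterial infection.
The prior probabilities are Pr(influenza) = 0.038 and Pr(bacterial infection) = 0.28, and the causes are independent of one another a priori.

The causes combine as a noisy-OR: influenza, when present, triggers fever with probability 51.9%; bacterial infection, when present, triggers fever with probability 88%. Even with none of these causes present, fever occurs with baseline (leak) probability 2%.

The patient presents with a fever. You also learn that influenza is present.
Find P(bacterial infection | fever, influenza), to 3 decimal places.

Under noisy-OR, P(fever | causes) = 1 − (1−0.02)·∏(1−qᵢ) over the active causes.
Numerator (weight on configurations with bacterial infection): 0.943434*0.28 = 0.264162
The normalizing constant is 0.52862*0.72 + 0.943434*0.28 = 0.644768
P(bacterial infection | fever, influenza) = 0.264162/0.644768 ≈ 0.410

P(bacterial infection | fever, influenza) ≈ 0.410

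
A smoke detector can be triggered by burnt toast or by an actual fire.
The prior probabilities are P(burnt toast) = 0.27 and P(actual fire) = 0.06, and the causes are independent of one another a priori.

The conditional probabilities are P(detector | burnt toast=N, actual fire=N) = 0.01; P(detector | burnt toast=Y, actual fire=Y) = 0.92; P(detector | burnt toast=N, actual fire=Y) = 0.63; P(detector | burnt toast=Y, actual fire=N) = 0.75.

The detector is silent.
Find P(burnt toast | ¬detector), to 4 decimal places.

P(burnt toast | ¬detector) ≈ 0.0852

Weight on burnt toast=true, given the evidence: 0.063450 + 0.001296 = 0.064746
Denominator P(¬detector): 0.99*0.73*0.94 + 0.37*0.73*0.06 + 0.25*0.27*0.94 + 0.08*0.27*0.06 = 0.760290
Posterior = 0.064746 / 0.760290 ≈ 0.0852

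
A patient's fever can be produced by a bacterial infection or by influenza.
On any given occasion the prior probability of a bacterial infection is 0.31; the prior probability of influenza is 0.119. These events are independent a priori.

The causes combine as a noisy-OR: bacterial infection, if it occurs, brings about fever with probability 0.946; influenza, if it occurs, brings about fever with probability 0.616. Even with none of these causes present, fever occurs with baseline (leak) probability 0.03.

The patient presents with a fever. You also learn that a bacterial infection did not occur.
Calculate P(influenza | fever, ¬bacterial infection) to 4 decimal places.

Under noisy-OR, P(fever | causes) = 1 − (1−0.03)·∏(1−qᵢ) over the active causes.
By total probability over both values of influenza:
  P(fever | ¬bacterial infection) = 0.03*0.881 + 0.62752*0.119
        = 0.026430 + 0.074675 = 0.101105
Keeping only the influenza-present terms gives 0.074675, so
  P(influenza | fever, ¬bacterial infection) = 0.074675 / 0.101105 ≈ 0.7386

P(influenza | fever, ¬bacterial infection) ≈ 0.7386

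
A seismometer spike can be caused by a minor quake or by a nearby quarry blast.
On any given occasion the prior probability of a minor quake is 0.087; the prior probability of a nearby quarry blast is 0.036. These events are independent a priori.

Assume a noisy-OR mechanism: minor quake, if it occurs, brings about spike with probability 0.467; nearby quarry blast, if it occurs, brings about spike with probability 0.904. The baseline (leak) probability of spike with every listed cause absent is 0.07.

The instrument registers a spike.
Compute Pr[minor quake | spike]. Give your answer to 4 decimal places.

Under noisy-OR, P(spike | causes) = 1 − (1−0.07)·∏(1−qᵢ) over the active causes.
For the numerator, keep only minor quake=true terms: 0.042295 + 0.002983 = 0.045278
Normalizer over all consistent configurations: 0.07×0.913×0.964 + 0.91072×0.913×0.036 + 0.50431×0.087×0.964 + 0.952414×0.087×0.036 = 0.136821
P(minor quake | spike) = 0.045278/0.136821 ≈ 0.3309

Pr[minor quake | spike] ≈ 0.3309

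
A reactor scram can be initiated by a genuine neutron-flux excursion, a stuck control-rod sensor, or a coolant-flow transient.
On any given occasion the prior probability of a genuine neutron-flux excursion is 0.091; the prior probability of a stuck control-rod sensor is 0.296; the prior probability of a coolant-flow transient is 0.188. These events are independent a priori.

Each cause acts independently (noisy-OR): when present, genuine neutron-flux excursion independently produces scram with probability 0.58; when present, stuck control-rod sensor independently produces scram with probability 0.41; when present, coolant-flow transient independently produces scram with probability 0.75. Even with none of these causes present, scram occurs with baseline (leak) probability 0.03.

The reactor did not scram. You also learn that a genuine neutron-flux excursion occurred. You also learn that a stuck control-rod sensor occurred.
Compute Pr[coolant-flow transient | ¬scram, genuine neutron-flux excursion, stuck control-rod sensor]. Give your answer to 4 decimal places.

Pr[coolant-flow transient | ¬scram, genuine neutron-flux excursion, stuck control-rod sensor] ≈ 0.0547

Under noisy-OR, P(scram | causes) = 1 − (1−0.03)·∏(1−qᵢ) over the active causes.
P(¬scram | genuine neutron-flux excursion, stuck control-rod sensor) = 0.240366*0.812 + 0.060091*0.188 = 0.195177 + 0.011297 = 0.206474
The coolant-flow transient-present share is 0.060091*0.188 = 0.011297.
P(coolant-flow transient | ¬scram, genuine neutron-flux excursion, stuck control-rod sensor) = 0.011297 / 0.206474 ≈ 0.0547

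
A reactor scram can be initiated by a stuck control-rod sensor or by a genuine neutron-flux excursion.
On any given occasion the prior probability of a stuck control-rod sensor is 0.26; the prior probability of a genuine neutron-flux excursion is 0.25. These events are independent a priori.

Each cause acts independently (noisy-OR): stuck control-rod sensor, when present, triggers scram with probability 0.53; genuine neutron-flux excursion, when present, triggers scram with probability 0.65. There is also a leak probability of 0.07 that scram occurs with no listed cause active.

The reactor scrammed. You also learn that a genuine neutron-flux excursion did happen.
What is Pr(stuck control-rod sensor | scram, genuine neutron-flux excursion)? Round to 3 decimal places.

Under noisy-OR, P(scram | causes) = 1 − (1−0.07)·∏(1−qᵢ) over the active causes.
Enumerate both values of stuck control-rod sensor and weight by the priors:
  P(scram | genuine neutron-flux excursion) = 0.6745*0.74 + 0.847015*0.26
        = 0.499130 + 0.220224 = 0.719354
Keeping only the stuck control-rod sensor-present terms gives 0.220224, so
  P(stuck control-rod sensor | scram, genuine neutron-flux excursion) = 0.220224 / 0.719354 ≈ 0.306

Pr(stuck control-rod sensor | scram, genuine neutron-flux excursion) ≈ 0.306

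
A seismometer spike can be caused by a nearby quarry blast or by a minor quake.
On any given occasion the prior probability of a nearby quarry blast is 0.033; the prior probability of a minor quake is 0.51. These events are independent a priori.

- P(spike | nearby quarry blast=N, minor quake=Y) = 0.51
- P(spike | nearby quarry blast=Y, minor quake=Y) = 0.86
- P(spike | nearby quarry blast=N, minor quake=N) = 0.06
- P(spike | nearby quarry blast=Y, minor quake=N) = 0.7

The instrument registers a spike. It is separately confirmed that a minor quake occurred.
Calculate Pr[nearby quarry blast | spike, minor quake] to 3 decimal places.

Pr[nearby quarry blast | spike, minor quake] ≈ 0.054

Numerator (weight on configurations with nearby quarry blast): 0.86*0.033 = 0.028380
Normalizer over all consistent configurations: 0.51*0.967 + 0.86*0.033 = 0.521550
Posterior = 0.028380 / 0.521550 ≈ 0.054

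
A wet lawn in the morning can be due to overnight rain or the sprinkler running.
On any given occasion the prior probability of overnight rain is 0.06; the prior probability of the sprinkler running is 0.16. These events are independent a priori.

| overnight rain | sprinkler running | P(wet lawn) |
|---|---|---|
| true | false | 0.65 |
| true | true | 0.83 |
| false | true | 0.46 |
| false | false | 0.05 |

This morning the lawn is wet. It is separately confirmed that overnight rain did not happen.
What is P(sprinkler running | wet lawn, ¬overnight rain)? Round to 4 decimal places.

P(sprinkler running | wet lawn, ¬overnight rain) ≈ 0.6367

By total probability over both values of sprinkler running:
  P(wet lawn | ¬overnight rain) = 0.05·0.84 + 0.46·0.16
        = 0.042000 + 0.073600 = 0.115600
Configurations with sprinkler running contribute 0.073600, so
  P(sprinkler running | wet lawn, ¬overnight rain) = 0.073600 / 0.115600 ≈ 0.6367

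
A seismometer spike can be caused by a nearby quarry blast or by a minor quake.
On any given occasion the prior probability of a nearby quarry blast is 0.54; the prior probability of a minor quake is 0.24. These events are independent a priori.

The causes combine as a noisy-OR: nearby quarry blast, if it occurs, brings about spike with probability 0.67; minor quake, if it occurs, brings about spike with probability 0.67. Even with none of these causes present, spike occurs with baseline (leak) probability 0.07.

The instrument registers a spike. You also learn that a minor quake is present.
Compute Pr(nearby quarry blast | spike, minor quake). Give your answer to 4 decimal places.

Pr(nearby quarry blast | spike, minor quake) ≈ 0.6035

Under noisy-OR, P(spike | causes) = 1 − (1−0.07)·∏(1−qᵢ) over the active causes.
By total probability over both values of nearby quarry blast:
  P(spike | minor quake) = 0.6931×0.46 + 0.898723×0.54
        = 0.318826 + 0.485310 = 0.804136
Keeping only the nearby quarry blast-present terms gives 0.485310, so
  P(nearby quarry blast | spike, minor quake) = 0.485310 / 0.804136 ≈ 0.6035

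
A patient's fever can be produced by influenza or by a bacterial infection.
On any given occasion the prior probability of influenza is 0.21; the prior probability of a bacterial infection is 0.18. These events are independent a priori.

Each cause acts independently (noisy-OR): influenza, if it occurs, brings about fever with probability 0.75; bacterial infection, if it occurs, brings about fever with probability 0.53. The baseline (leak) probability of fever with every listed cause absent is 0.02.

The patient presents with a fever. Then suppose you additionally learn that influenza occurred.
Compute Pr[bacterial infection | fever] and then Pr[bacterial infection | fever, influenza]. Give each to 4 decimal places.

Pr[bacterial infection | fever] ≈ 0.4352; Pr[bacterial infection | fever, influenza] ≈ 0.2046

Under noisy-OR, P(fever | causes) = 1 − (1−0.02)·∏(1−qᵢ) over the active causes.
P(fever) = 0.02*0.79*0.82 + 0.5394*0.79*0.18 + 0.755*0.21*0.82 + 0.88485*0.21*0.18 = 0.012956 + 0.076703 + 0.130011 + 0.033447 = 0.253117
The bacterial infection-present share is 0.076703 + 0.033447 = 0.110150.
P(bacterial infection | fever) = 0.110150 / 0.253117 ≈ 0.4352

Now also conditioning on influenza=true:
P(fever | influenza) = 0.755·0.82 + 0.88485·0.18 = 0.619100 + 0.159273 = 0.778373
Restricting to configurations with bacterial infection present: 0.88485·0.18 = 0.159273.
P(bacterial infection | fever, influenza) = 0.159273 / 0.778373 ≈ 0.2046
This is intercausal reasoning (explaining away): once influenza accounts for the fever, bacterial infection becomes less likely.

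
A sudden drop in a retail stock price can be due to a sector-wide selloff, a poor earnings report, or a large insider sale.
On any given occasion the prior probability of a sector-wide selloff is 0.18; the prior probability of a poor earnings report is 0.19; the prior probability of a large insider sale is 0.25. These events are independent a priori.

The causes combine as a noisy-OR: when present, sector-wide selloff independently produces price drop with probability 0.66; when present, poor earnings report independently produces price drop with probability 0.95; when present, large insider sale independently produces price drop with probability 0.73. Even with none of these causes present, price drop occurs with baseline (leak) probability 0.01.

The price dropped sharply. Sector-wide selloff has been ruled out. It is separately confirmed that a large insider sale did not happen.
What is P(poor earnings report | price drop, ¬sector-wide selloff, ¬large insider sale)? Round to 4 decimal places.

Under noisy-OR, P(price drop | causes) = 1 − (1−0.01)·∏(1−qᵢ) over the active causes.
Sum P(price drop|·) weighted by the priors over both values of poor earnings report:
  P(price drop | ¬sector-wide selloff, ¬large insider sale) = 0.01*0.81 + 0.9505*0.19
        = 0.008100 + 0.180595 = 0.188695
Keeping only the poor earnings report-present terms gives 0.180595, so
  P(poor earnings report | price drop, ¬sector-wide selloff, ¬large insider sale) = 0.180595 / 0.188695 ≈ 0.9571

P(poor earnings report | price drop, ¬sector-wide selloff, ¬large insider sale) ≈ 0.9571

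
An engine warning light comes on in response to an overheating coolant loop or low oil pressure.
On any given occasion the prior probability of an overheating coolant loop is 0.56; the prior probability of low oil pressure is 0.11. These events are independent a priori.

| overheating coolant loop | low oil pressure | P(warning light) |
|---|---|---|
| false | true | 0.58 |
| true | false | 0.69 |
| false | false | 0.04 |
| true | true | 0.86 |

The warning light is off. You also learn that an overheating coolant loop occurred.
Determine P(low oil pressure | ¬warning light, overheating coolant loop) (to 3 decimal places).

Numerator (weight on configurations with low oil pressure): 0.14·0.11 = 0.015400
Normalizer over all consistent configurations: 0.31·0.89 + 0.14·0.11 = 0.291300
Posterior = 0.015400 / 0.291300 ≈ 0.053

P(low oil pressure | ¬warning light, overheating coolant loop) ≈ 0.053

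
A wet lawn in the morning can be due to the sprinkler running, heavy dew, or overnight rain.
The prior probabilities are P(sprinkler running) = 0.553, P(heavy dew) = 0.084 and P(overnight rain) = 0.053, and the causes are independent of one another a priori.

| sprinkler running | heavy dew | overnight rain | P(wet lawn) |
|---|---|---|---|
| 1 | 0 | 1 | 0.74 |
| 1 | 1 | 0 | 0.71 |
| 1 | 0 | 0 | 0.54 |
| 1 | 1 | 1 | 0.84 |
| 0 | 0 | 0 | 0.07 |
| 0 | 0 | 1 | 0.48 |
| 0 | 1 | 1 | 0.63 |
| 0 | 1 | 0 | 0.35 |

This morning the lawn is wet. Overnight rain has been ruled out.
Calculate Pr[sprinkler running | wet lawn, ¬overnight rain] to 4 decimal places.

For the numerator, keep only sprinkler running=true terms: 0.273536 + 0.032981 = 0.306517
Normalizer over all consistent configurations: 0.07·0.447·0.916 + 0.35·0.447·0.084 + 0.54·0.553·0.916 + 0.71·0.553·0.084 = 0.348321
P(sprinkler running | wet lawn, ¬overnight rain) = 0.306517/0.348321 ≈ 0.8800

Pr[sprinkler running | wet lawn, ¬overnight rain] ≈ 0.8800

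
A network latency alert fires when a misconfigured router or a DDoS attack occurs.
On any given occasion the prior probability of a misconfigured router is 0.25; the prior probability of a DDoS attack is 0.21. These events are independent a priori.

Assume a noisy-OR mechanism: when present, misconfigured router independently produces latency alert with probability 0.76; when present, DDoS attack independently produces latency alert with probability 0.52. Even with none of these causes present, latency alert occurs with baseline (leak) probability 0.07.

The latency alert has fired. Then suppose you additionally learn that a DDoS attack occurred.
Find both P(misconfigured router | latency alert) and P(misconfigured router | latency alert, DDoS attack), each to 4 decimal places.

Under noisy-OR, P(latency alert | causes) = 1 − (1−0.07)·∏(1−qᵢ) over the active causes.
Enumerate the 4 (misconfigured router, DDoS attack) configurations and weight by the priors:
  P(latency alert) = 0.07×0.75×0.79 + 0.5536×0.75×0.21 + 0.7768×0.25×0.79 + 0.892864×0.25×0.21
        = 0.041475 + 0.087192 + 0.153418 + 0.046875 = 0.328960
Configurations with misconfigured router contribute 0.200293, so
  P(misconfigured router | latency alert) = 0.200293 / 0.328960 ≈ 0.6089

Now also conditioning on DDoS attack=true:
Enumerate both values of misconfigured router and weight by the priors:
  P(latency alert | DDoS attack) = 0.5536*0.75 + 0.892864*0.25
        = 0.415200 + 0.223216 = 0.638416
Configurations with misconfigured router contribute 0.223216, so
  P(misconfigured router | latency alert, DDoS attack) = 0.223216 / 0.638416 ≈ 0.3496
— DDoS attack explains away the evidence for misconfigured router.

P(misconfigured router | latency alert) ≈ 0.6089; P(misconfigured router | latency alert, DDoS attack) ≈ 0.3496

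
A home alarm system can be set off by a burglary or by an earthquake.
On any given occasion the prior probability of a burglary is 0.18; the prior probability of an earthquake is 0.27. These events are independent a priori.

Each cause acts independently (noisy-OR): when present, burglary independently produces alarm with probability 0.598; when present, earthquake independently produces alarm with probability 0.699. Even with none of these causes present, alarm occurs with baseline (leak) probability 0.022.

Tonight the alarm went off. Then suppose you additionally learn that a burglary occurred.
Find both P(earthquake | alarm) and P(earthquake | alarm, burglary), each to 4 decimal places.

P(earthquake | alarm) ≈ 0.6818; P(earthquake | alarm, burglary) ≈ 0.3495

Under noisy-OR, P(alarm | causes) = 1 − (1−0.022)·∏(1−qᵢ) over the active causes.
Enumerate the 4 (burglary, earthquake) configurations and weight by the priors:
  P(alarm) = 0.022·0.82·0.73 + 0.705622·0.82·0.27 + 0.606844·0.18·0.73 + 0.88166·0.18·0.27
        = 0.013169 + 0.156225 + 0.079739 + 0.042849 = 0.291982
Configurations with earthquake contribute 0.199074, so
  P(earthquake | alarm) = 0.199074 / 0.291982 ≈ 0.6818

Now condition on the additional information:
By total probability over both values of earthquake:
  P(alarm | burglary) = 0.606844×0.73 + 0.88166×0.27
        = 0.442996 + 0.238048 = 0.681044
Configurations with earthquake contribute 0.238048, so
  P(earthquake | alarm, burglary) = 0.238048 / 0.681044 ≈ 0.3495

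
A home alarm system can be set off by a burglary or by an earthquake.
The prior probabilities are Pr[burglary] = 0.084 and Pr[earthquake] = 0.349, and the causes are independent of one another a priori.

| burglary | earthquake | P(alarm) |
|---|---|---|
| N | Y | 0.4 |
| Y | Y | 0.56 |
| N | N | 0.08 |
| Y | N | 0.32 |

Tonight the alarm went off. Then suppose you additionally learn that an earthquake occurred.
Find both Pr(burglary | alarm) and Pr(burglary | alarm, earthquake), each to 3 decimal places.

Pr(burglary | alarm) ≈ 0.162; Pr(burglary | alarm, earthquake) ≈ 0.114

Numerator (weight on configurations with burglary): 0.017499 + 0.016417 = 0.033916
Denominator P(alarm): 0.08·0.916·0.651 + 0.4·0.916·0.349 + 0.32·0.084·0.651 + 0.56·0.084·0.349 = 0.209495
P(burglary | alarm) = 0.033916/0.209495 ≈ 0.162

With the extra evidence:
By total probability over both values of burglary:
  P(alarm | earthquake) = 0.4×0.916 + 0.56×0.084
        = 0.366400 + 0.047040 = 0.413440
Keeping only the burglary-present terms gives 0.047040, so
  P(burglary | alarm, earthquake) = 0.047040 / 0.413440 ≈ 0.114
Conditioning on earthquake lowers the posterior on burglary: the classic explaining-away effect in a common-effect structure.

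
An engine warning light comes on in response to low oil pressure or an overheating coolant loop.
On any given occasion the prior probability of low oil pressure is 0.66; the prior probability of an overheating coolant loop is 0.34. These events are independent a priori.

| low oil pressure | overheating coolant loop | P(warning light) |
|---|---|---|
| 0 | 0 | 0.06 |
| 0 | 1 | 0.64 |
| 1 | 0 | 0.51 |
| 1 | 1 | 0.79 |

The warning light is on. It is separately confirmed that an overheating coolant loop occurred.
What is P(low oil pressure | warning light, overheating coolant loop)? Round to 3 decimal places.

P(warning light | overheating coolant loop) = 0.64*0.34 + 0.79*0.66 = 0.217600 + 0.521400 = 0.739000
Restricting to configurations with low oil pressure present: 0.79*0.66 = 0.521400.
P(low oil pressure | warning light, overheating coolant loop) = 0.521400 / 0.739000 ≈ 0.706

P(low oil pressure | warning light, overheating coolant loop) ≈ 0.706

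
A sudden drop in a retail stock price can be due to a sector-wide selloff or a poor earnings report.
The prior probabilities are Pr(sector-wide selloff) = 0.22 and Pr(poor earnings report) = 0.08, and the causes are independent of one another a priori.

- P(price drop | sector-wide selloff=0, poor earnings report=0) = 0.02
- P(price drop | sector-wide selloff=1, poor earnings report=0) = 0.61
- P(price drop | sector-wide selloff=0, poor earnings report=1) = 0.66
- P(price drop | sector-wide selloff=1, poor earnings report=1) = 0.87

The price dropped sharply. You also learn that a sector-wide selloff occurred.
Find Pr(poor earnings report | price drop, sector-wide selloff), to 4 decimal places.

Pr(poor earnings report | price drop, sector-wide selloff) ≈ 0.1103

For the numerator, keep only poor earnings report=true terms: 0.87·0.08 = 0.069600
Normalizer over all consistent configurations: 0.61·0.92 + 0.87·0.08 = 0.630800
P(poor earnings report | price drop, sector-wide selloff) = 0.069600/0.630800 ≈ 0.1103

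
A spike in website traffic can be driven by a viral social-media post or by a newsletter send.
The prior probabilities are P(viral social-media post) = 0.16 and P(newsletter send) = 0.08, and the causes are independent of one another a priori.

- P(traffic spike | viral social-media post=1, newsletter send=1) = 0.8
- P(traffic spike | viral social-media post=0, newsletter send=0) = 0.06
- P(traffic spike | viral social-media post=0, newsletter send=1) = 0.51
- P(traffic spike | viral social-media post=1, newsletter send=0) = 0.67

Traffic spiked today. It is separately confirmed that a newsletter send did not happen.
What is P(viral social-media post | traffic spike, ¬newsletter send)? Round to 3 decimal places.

P(viral social-media post | traffic spike, ¬newsletter send) ≈ 0.680

Sum P(traffic spike|·) weighted by the priors over both values of viral social-media post:
  P(traffic spike | ¬newsletter send) = 0.06*0.84 + 0.67*0.16
        = 0.050400 + 0.107200 = 0.157600
Keeping only the viral social-media post-present terms gives 0.107200, so
  P(viral social-media post | traffic spike, ¬newsletter send) = 0.107200 / 0.157600 ≈ 0.680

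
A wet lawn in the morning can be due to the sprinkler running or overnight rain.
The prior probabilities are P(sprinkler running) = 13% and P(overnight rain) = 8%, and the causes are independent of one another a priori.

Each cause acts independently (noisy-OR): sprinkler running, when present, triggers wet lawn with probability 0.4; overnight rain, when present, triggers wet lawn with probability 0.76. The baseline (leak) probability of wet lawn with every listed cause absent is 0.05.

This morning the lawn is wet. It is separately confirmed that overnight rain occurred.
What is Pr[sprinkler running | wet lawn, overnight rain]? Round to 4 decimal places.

Pr[sprinkler running | wet lawn, overnight rain] ≈ 0.1432

Under noisy-OR, P(wet lawn | causes) = 1 − (1−0.05)·∏(1−qᵢ) over the active causes.
By total probability over both values of sprinkler running:
  P(wet lawn | overnight rain) = 0.772·0.87 + 0.8632·0.13
        = 0.671640 + 0.112216 = 0.783856
The terms with sprinkler running present sum to 0.112216, so
  P(sprinkler running | wet lawn, overnight rain) = 0.112216 / 0.783856 ≈ 0.1432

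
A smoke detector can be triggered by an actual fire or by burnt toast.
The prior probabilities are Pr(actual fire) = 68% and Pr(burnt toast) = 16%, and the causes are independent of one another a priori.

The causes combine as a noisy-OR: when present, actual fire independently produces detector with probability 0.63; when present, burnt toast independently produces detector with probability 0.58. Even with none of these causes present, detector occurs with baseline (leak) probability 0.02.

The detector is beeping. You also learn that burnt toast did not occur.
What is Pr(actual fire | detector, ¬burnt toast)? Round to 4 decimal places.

Pr(actual fire | detector, ¬burnt toast) ≈ 0.9854

Under noisy-OR, P(detector | causes) = 1 − (1−0.02)·∏(1−qᵢ) over the active causes.
For the numerator, keep only actual fire=true terms: 0.6374·0.68 = 0.433432
Denominator P(detector | ¬burnt toast): 0.02·0.32 + 0.6374·0.68 = 0.439832
P(actual fire | detector, ¬burnt toast) = 0.433432/0.439832 ≈ 0.9854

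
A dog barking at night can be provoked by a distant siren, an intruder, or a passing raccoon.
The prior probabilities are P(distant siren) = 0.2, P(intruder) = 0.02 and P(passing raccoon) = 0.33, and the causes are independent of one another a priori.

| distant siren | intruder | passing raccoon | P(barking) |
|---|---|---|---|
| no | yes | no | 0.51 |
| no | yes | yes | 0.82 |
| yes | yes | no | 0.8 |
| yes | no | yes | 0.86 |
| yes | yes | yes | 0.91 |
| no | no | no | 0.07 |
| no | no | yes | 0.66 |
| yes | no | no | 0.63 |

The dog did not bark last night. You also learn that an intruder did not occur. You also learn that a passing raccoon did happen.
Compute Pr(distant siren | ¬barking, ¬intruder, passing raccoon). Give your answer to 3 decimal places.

Pr(distant siren | ¬barking, ¬intruder, passing raccoon) ≈ 0.093

For the numerator, keep only distant siren=true terms: 0.14×0.2 = 0.028000
Denominator P(¬barking | ¬intruder, passing raccoon): 0.34×0.8 + 0.14×0.2 = 0.300000
P(distant siren | ¬barking, ¬intruder, passing raccoon) = 0.028000/0.300000 ≈ 0.093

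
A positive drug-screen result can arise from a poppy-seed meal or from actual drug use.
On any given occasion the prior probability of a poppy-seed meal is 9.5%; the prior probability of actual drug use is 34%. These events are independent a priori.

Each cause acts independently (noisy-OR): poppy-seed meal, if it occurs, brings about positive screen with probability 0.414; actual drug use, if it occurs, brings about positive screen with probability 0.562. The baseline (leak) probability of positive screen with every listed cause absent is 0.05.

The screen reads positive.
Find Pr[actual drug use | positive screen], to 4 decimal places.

Under noisy-OR, P(positive screen | causes) = 1 − (1−0.05)·∏(1−qᵢ) over the active causes.
By total probability over the 4 (poppy-seed meal, actual drug use) configurations:
  P(positive screen) = 0.05×0.905×0.66 + 0.5839×0.905×0.34 + 0.4433×0.095×0.66 + 0.756165×0.095×0.34
        = 0.029865 + 0.179666 + 0.027795 + 0.024424 = 0.261750
Configurations with actual drug use contribute 0.204090, so
  P(actual drug use | positive screen) = 0.204090 / 0.261750 ≈ 0.7797

Pr[actual drug use | positive screen] ≈ 0.7797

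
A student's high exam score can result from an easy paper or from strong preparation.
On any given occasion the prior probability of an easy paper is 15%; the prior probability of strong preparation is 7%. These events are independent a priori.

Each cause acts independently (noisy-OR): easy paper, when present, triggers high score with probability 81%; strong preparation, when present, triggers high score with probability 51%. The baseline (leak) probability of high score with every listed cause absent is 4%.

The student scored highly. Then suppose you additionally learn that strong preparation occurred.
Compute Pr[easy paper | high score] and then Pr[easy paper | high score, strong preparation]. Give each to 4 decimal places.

Pr[easy paper | high score] ≈ 0.6619; Pr[easy paper | high score, strong preparation] ≈ 0.2328

Under noisy-OR, P(high score | causes) = 1 − (1−0.04)·∏(1−qᵢ) over the active causes.
P(high score) = 0.04×0.85×0.93 + 0.5296×0.85×0.07 + 0.8176×0.15×0.93 + 0.910624×0.15×0.07 = 0.031620 + 0.031511 + 0.114055 + 0.009562 = 0.186748
Of this, 0.123617 comes from 0.114055 + 0.009562 (the easy paper=true cases).
Hence the posterior is 0.123617/0.186748 ≈ 0.6619.

Now also conditioning on strong preparation=true:
For the numerator, keep only easy paper=true terms: 0.910624·0.15 = 0.136594
The normalizing constant is 0.5296·0.85 + 0.910624·0.15 = 0.586754
Posterior = 0.136594 / 0.586754 ≈ 0.2328
— strong preparation explains away the evidence for easy paper.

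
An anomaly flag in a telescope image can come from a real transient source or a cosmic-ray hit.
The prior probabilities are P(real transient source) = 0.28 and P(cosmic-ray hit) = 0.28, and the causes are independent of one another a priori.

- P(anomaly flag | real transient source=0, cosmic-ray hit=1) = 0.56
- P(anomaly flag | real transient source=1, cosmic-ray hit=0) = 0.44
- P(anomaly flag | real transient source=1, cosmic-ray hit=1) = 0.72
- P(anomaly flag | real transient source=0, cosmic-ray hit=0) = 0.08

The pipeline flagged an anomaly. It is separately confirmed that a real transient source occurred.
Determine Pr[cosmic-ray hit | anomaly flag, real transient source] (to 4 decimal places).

Weight on cosmic-ray hit=true, given the evidence: 0.72*0.28 = 0.201600
Denominator P(anomaly flag | real transient source): 0.44*0.72 + 0.72*0.28 = 0.518400
Posterior = 0.201600 / 0.518400 ≈ 0.3889

Pr[cosmic-ray hit | anomaly flag, real transient source] ≈ 0.3889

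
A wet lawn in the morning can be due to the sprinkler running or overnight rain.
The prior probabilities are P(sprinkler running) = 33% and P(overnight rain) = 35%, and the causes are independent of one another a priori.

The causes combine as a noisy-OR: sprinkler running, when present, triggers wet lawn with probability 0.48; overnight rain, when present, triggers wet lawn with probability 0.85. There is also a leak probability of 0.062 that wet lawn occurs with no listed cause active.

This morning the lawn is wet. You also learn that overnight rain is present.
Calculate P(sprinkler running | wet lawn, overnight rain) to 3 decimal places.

Under noisy-OR, P(wet lawn | causes) = 1 − (1−0.062)·∏(1−qᵢ) over the active causes.
P(wet lawn | overnight rain) = 0.8593·0.67 + 0.926836·0.33 = 0.575731 + 0.305856 = 0.881587
Of this, 0.305856 comes from 0.926836·0.33 (the sprinkler running=true cases).
P(sprinkler running | wet lawn, overnight rain) = 0.305856 / 0.881587 ≈ 0.347

P(sprinkler running | wet lawn, overnight rain) ≈ 0.347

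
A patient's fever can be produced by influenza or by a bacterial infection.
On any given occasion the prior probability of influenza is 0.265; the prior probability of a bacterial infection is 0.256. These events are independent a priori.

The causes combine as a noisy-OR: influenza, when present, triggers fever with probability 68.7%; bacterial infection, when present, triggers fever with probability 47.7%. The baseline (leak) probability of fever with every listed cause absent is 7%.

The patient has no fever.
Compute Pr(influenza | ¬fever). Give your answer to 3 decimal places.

Pr(influenza | ¬fever) ≈ 0.101

Under noisy-OR, P(fever | causes) = 1 − (1−0.07)·∏(1−qᵢ) over the active causes.
P(¬fever) = 0.93·0.735·0.744 + 0.48639·0.735·0.256 + 0.29109·0.265·0.744 + 0.15224·0.265·0.256 = 0.508561 + 0.091519 + 0.057391 + 0.010328 = 0.667799
Restricting to configurations with influenza present: 0.057391 + 0.010328 = 0.067719.
Hence the posterior is 0.067719/0.667799 ≈ 0.101.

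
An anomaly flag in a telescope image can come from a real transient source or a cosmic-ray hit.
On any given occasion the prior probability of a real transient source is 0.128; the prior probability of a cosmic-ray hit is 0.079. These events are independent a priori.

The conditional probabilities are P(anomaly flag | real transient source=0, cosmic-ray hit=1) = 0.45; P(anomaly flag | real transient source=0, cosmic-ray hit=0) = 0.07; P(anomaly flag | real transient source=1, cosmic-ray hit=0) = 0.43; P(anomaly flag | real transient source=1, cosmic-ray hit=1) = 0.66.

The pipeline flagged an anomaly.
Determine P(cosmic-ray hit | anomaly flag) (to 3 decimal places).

Enumerate the 4 (real transient source, cosmic-ray hit) configurations and weight by the priors:
  P(anomaly flag) = 0.07*0.872*0.921 + 0.45*0.872*0.079 + 0.43*0.128*0.921 + 0.66*0.128*0.079
        = 0.056218 + 0.031000 + 0.050692 + 0.006674 = 0.144584
Configurations with cosmic-ray hit contribute 0.037674, so
  P(cosmic-ray hit | anomaly flag) = 0.037674 / 0.144584 ≈ 0.261

P(cosmic-ray hit | anomaly flag) ≈ 0.261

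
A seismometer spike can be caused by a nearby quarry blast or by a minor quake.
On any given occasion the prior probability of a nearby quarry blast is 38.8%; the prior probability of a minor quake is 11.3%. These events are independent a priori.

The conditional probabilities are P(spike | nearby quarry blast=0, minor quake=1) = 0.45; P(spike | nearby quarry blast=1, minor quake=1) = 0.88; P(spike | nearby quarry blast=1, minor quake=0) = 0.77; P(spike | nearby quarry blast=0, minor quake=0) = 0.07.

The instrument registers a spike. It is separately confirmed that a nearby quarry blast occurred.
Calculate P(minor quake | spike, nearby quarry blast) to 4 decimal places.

For the numerator, keep only minor quake=true terms: 0.88·0.113 = 0.099440
Denominator P(spike | nearby quarry blast): 0.77·0.887 + 0.88·0.113 = 0.782430
P(minor quake | spike, nearby quarry blast) = 0.099440/0.782430 ≈ 0.1271

P(minor quake | spike, nearby quarry blast) ≈ 0.1271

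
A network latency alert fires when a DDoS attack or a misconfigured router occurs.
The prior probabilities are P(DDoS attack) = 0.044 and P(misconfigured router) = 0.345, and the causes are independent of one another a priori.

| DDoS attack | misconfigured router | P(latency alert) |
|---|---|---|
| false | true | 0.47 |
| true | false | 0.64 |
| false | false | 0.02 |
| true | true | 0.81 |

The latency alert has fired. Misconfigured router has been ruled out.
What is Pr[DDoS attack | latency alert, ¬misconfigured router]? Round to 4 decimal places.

Pr[DDoS attack | latency alert, ¬misconfigured router] ≈ 0.5956

Sum P(latency alert|·) weighted by the priors over both values of DDoS attack:
  P(latency alert | ¬misconfigured router) = 0.02×0.956 + 0.64×0.044
        = 0.019120 + 0.028160 = 0.047280
Configurations with DDoS attack contribute 0.028160, so
  P(DDoS attack | latency alert, ¬misconfigured router) = 0.028160 / 0.047280 ≈ 0.5956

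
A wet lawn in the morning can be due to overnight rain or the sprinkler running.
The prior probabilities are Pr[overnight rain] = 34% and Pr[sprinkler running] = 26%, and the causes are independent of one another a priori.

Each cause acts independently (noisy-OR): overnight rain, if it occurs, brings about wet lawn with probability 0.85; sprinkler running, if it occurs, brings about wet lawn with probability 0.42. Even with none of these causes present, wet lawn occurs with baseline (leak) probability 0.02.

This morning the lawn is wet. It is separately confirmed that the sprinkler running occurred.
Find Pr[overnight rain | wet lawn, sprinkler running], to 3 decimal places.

Pr[overnight rain | wet lawn, sprinkler running] ≈ 0.522

Under noisy-OR, P(wet lawn | causes) = 1 − (1−0.02)·∏(1−qᵢ) over the active causes.
P(wet lawn | sprinkler running) = 0.4316*0.66 + 0.91474*0.34 = 0.284856 + 0.311012 = 0.595868
Restricting to configurations with overnight rain present: 0.91474*0.34 = 0.311012.
Hence the posterior is 0.311012/0.595868 ≈ 0.522.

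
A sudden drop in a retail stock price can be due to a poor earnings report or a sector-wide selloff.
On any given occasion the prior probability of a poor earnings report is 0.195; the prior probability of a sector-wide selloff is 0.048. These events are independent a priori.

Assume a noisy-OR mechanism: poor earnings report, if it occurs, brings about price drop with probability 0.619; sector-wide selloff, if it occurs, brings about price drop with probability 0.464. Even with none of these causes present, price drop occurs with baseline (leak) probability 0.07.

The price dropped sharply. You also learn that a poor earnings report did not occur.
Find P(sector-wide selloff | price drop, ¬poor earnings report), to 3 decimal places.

Under noisy-OR, P(price drop | causes) = 1 − (1−0.07)·∏(1−qᵢ) over the active causes.
Weight on sector-wide selloff=true, given the evidence: 0.50152×0.048 = 0.024073
The normalizing constant is 0.07×0.952 + 0.50152×0.048 = 0.090713
P(sector-wide selloff | price drop, ¬poor earnings report) = 0.024073/0.090713 ≈ 0.265

P(sector-wide selloff | price drop, ¬poor earnings report) ≈ 0.265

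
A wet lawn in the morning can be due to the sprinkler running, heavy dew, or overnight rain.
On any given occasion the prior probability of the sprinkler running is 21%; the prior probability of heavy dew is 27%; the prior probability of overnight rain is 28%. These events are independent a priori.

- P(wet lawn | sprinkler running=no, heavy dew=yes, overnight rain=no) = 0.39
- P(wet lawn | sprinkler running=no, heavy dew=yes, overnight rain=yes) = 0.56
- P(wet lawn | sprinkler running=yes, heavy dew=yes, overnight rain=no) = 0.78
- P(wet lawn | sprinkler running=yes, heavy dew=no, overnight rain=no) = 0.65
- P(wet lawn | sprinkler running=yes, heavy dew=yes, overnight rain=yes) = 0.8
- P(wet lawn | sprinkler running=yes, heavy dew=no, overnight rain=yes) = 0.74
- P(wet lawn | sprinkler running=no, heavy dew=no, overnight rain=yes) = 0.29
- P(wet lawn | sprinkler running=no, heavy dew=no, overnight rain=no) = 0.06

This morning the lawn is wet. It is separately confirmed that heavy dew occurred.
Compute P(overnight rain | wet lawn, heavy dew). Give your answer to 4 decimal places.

P(wet lawn | heavy dew) = 0.39·0.79·0.72 + 0.56·0.79·0.28 + 0.78·0.21·0.72 + 0.8·0.21·0.28 = 0.221832 + 0.123872 + 0.117936 + 0.047040 = 0.510680
Restricting to configurations with overnight rain present: 0.123872 + 0.047040 = 0.170912.
So P(overnight rain | wet lawn, heavy dew) = 0.170912/0.510680 ≈ 0.3347.

P(overnight rain | wet lawn, heavy dew) ≈ 0.3347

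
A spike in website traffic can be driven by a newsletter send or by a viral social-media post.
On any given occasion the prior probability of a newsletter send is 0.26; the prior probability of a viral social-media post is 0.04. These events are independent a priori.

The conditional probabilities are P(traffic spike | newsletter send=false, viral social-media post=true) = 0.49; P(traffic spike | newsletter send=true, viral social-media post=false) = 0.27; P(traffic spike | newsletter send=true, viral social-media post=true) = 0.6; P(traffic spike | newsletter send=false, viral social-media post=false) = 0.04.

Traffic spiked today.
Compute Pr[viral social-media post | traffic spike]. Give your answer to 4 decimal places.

Pr[viral social-media post | traffic spike] ≈ 0.1780

Numerator (weight on configurations with viral social-media post): 0.014504 + 0.006240 = 0.020744
Normalizer over all consistent configurations: 0.04*0.74*0.96 + 0.49*0.74*0.04 + 0.27*0.26*0.96 + 0.6*0.26*0.04 = 0.116552
P(viral social-media post | traffic spike) = 0.020744/0.116552 ≈ 0.1780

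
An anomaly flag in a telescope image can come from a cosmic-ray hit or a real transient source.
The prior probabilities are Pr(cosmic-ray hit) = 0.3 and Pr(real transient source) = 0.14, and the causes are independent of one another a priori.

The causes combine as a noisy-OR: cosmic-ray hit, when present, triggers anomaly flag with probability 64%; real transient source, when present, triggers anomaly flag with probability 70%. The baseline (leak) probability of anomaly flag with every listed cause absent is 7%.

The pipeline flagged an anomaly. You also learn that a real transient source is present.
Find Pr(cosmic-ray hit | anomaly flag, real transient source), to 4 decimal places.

Pr(cosmic-ray hit | anomaly flag, real transient source) ≈ 0.3484

Under noisy-OR, P(anomaly flag | causes) = 1 − (1−0.07)·∏(1−qᵢ) over the active causes.
Enumerate both values of cosmic-ray hit and weight by the priors:
  P(anomaly flag | real transient source) = 0.721·0.7 + 0.89956·0.3
        = 0.504700 + 0.269868 = 0.774568
Configurations with cosmic-ray hit contribute 0.269868, so
  P(cosmic-ray hit | anomaly flag, real transient source) = 0.269868 / 0.774568 ≈ 0.3484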